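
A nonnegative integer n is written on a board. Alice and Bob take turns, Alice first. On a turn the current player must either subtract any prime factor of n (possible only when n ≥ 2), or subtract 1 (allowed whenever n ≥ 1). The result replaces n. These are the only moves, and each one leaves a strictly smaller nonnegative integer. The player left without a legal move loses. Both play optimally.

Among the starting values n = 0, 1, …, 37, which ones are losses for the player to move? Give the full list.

0, 4, 8, 12, 16, 20, 24, 28, 32, 36

Compute win/loss labels from the base case upward. A position with no move is L. Any other position is W if it can reach an L in one move, else L.
n=0: no move → L
n=1: →0(L), so W
n=2: →0(L), so W
n=3: →0(L), so W
n=4: →2(W), 3(W) — all W, so L
n=5: →0(L), so W
n=6: →4(L), so W
n=7: →0(L), so W
n=8: →6(W), 7(W) — all W, so L
n=9: →8(L), so W
n=10: →8(L), so W
n=11: →0(L), so W
n=12: →9(W), 10(W), 11(W) — all W, so L
n=13: →0(L), so W
n=14: →12(L), so W
n=15: →12(L), so W
n=16: →14(W), 15(W) — all W, so L
n=17: →0(L), so W
n=18: →16(L), so W
n=19: →0(L), so W
n=20: →15(W), 18(W), 19(W) — all W, so L
n=21: →20(L), so W
n=22: →20(L), so W
n=23: →0(L), so W
n=24: →21(W), 22(W), 23(W) — all W, so L
n=25: →20(L), so W
n=26: →24(L), so W
n=27: →24(L), so W
n=28: →21(W), 26(W), 27(W) — all W, so L
n=29: →0(L), so W
n=30: →28(L), so W
n=31: →0(L), so W
n=32: →30(W), 31(W) — all W, so L
n=33: →32(L), so W
n=34: →32(L), so W
n=35: →28(L), so W
n=36: →33(W), 34(W), 35(W) — all W, so L
n=37: →0(L), so W
The losing starting values of n are exactly the entries labelled L in this table (10 of them).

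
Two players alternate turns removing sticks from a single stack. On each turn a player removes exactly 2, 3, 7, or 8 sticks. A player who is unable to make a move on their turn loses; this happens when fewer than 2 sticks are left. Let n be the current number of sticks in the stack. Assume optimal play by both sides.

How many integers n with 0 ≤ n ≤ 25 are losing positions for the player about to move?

Classify positions by backward induction: terminal positions (no move available) are L. From any other position, the mover wins iff some move reaches an L.
n=0: no move → L
n=1: no move → L
n=2: can move to 0, which is L ⇒ W
n=3: can move to 1, which is L ⇒ W
n=4: can move to 1, which is L ⇒ W
n=5: moves to 3(W), 2(W); every one is W ⇒ L
n=6: moves to 4(W), 3(W); every one is W ⇒ L
n=7: can move to 5, which is L ⇒ W
n=8: can move to 6, which is L ⇒ W
n=9: can move to 6, which is L ⇒ W
n=10: moves to 8(W), 7(W), 3(W), 2(W); every one is W ⇒ L
n=11: moves to 9(W), 8(W), 4(W), 3(W); every one is W ⇒ L
n=12: can move to 10, which is L ⇒ W
n=13: can move to 11, which is L ⇒ W
n=14: can move to 11, which is L ⇒ W
n=15: moves to 13(W), 12(W), 8(W), 7(W); every one is W ⇒ L
n=16: moves to 14(W), 13(W), 9(W), 8(W); every one is W ⇒ L
n=17: can move to 15, which is L ⇒ W
n=18: can move to 16, which is L ⇒ W
n=19: can move to 16, which is L ⇒ W
n=20: moves to 18(W), 17(W), 13(W), 12(W); every one is W ⇒ L
n=21: moves to 19(W), 18(W), 14(W), 13(W); every one is W ⇒ L
n=22: can move to 20, which is L ⇒ W
n=23: can move to 21, which is L ⇒ W
n=24: can move to 21, which is L ⇒ W
n=25: moves to 23(W), 22(W), 18(W), 17(W); every one is W ⇒ L
L entries with 0 ≤ n ≤ 25: n = 0, 1, 5, 6, 10, 11, 15, 16, 20, 21, 25; that makes 11.

11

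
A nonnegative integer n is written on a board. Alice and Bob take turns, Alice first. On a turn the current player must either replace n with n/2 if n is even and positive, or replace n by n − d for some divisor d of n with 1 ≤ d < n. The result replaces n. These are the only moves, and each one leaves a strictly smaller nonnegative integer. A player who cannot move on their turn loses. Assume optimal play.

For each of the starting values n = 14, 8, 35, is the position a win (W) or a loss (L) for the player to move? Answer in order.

14: W, 8: W, 35: L

Label each position W (a win for the player to move) or L (a loss). A position with no legal move is L; any other position is W exactly when some move reaches an L, and L when every move reaches a W.
n=0: no move → L
n=1: no move → L
n=2: can move to 1, which is L ⇒ W
n=3: the only move is to 2(W), a W ⇒ L
n=4: can move to 3, which is L ⇒ W
n=5: the only move is to 4(W), a W ⇒ L
n=6: can move to 3, which is L ⇒ W
n=7: the only move is to 6(W), a W ⇒ L
n=8: can move to 7, which is L ⇒ W
n=9: moves to 6(W), 8(W); every one is W ⇒ L
n=10: can move to 5, which is L ⇒ W
n=11: the only move is to 10(W), a W ⇒ L
n=12: can move to 9, which is L ⇒ W
n=13: the only move is to 12(W), a W ⇒ L
n=14: can move to 7, which is L ⇒ W
n=15: moves to 10(W), 12(W), 14(W); every one is W ⇒ L
n=16: can move to 15, which is L ⇒ W
n=17: the only move is to 16(W), a W ⇒ L
n=18: can move to 9, which is L ⇒ W
n=19: the only move is to 18(W), a W ⇒ L
n=20: can move to 15, which is L ⇒ W
n=21: moves to 14(W), 18(W), 20(W); every one is W ⇒ L
n=22: can move to 11, which is L ⇒ W
n=23: the only move is to 22(W), a W ⇒ L
n=24: can move to 21, which is L ⇒ W
n=25: moves to 20(W), 24(W); every one is W ⇒ L
n=26: can move to 13, which is L ⇒ W
n=27: moves to 18(W), 24(W), 26(W); every one is W ⇒ L
n=28: can move to 21, which is L ⇒ W
n=29: the only move is to 28(W), a W ⇒ L
n=30: can move to 15, which is L ⇒ W
n=31: the only move is to 30(W), a W ⇒ L
n=32: can move to 31, which is L ⇒ W
n=33: moves to 22(W), 30(W), 32(W); every one is W ⇒ L
n=34: can move to 17, which is L ⇒ W
n=35: moves to 28(W), 30(W), 34(W); every one is W ⇒ L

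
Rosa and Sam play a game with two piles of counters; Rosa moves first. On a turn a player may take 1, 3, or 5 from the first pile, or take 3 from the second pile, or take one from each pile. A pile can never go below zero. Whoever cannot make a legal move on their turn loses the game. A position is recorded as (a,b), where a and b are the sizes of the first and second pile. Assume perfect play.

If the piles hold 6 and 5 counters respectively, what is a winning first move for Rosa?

Use the standard recursion: the mover loses at a terminal position; elsewhere, the mover wins exactly when some move hands the opponent an L position.
No move ever increases a pile, so every position that can arise here has a ≤ 6 and b ≤ 5; it is enough to label the cells with 0 ≤ a ≤ 6 and 0 ≤ b ≤ 5.
Every move lowers a or b (never raises either), so fill the grid row by row in increasing a, and left to right within a row: each cell's successors are then already labelled.
      b=0  b=1  b=2  b=3  b=4  b=5
a=0:    L    L    L    W    W    W
a=1:    W    W    W    W    L    L
a=2:    L    L    L    W    W    W
a=3:    W    W    W    W    L    L
a=4:    L    L    L    W    W    W
a=5:    W    W    W    W    L    L
a=6:    L    L    L    W    W    W
Cells with no legal move (terminal, hence L): (0,0), (0,1), (0,2).
The remaining L cells, each justified by listing all of its moves:
(1,4): moves to (0,4)(W), (1,1)(W), (0,3)(W); every one is W ⇒ L
(1,5): moves to (0,5)(W), (1,2)(W), (0,4)(W); every one is W ⇒ L
(2,0): the only move is to (1,0)(W), a W ⇒ L
(2,1): moves to (1,1)(W), (1,0)(W); every one is W ⇒ L
(2,2): moves to (1,2)(W), (1,1)(W); every one is W ⇒ L
(3,4): moves to (2,4)(W), (0,4)(W), (3,1)(W), (2,3)(W); every one is W ⇒ L
(3,5): moves to (2,5)(W), (0,5)(W), (3,2)(W), (2,4)(W); every one is W ⇒ L
(4,0): moves to (3,0)(W), (1,0)(W); every one is W ⇒ L
(4,1): moves to (3,1)(W), (1,1)(W), (3,0)(W); every one is W ⇒ L
(4,2): moves to (3,2)(W), (1,2)(W), (3,1)(W); every one is W ⇒ L
(5,4): moves to (4,4)(W), (2,4)(W), (0,4)(W), (5,1)(W), (4,3)(W); every one is W ⇒ L
(5,5): moves to (4,5)(W), (2,5)(W), (0,5)(W), (5,2)(W), (4,4)(W); every one is W ⇒ L
(6,0): moves to (5,0)(W), (3,0)(W), (1,0)(W); every one is W ⇒ L
(6,1): moves to (5,1)(W), (3,1)(W), (1,1)(W), (5,0)(W); every one is W ⇒ L
(6,2): moves to (5,2)(W), (3,2)(W), (1,2)(W), (5,1)(W); every one is W ⇒ L
Every other cell has at least one move into one of the L cells above, so it is W.
From (6,5), the L positions reachable in one move are: (5,5), (3,5), (1,5), (6,2), (5,4). Any move reaching one of these is winning.

Move to (5,5).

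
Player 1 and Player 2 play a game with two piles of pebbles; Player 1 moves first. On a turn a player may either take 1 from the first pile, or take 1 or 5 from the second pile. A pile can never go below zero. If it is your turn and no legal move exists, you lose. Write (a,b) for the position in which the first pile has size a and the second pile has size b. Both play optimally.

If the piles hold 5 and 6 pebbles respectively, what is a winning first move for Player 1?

Build the W/L table. Terminal = L. A non-terminal position is W if it has a move to some L; otherwise it is L.
No move ever increases a pile, so every position that can arise here has a ≤ 5 and b ≤ 6; it is enough to label the cells with 0 ≤ a ≤ 5 and 0 ≤ b ≤ 6.
Every move lowers a or b (never raises either), so fill the grid row by row in increasing a, and left to right within a row: each cell's successors are then already labelled.
      b=0  b=1  b=2  b=3  b=4  b=5  b=6
a=0:    L    W    L    W    L    W    L
a=1:    W    L    W    L    W    L    W
a=2:    L    W    L    W    L    W    L
a=3:    W    L    W    L    W    L    W
a=4:    L    W    L    W    L    W    L
a=5:    W    L    W    L    W    L    W
Cells with no legal move (terminal, hence L): (0,0).
The remaining L cells, each justified by listing all of its moves:
(0,2): the only move is to (0,1)(W), a W ⇒ L
(0,4): the only move is to (0,3)(W), a W ⇒ L
(0,6): moves to (0,5)(W), (0,1)(W); every one is W ⇒ L
(1,1): moves to (0,1)(W), (1,0)(W); every one is W ⇒ L
(1,3): moves to (0,3)(W), (1,2)(W); every one is W ⇒ L
(1,5): moves to (0,5)(W), (1,4)(W), (1,0)(W); every one is W ⇒ L
(2,0): the only move is to (1,0)(W), a W ⇒ L
(2,2): moves to (1,2)(W), (2,1)(W); every one is W ⇒ L
(2,4): moves to (1,4)(W), (2,3)(W); every one is W ⇒ L
(2,6): moves to (1,6)(W), (2,5)(W), (2,1)(W); every one is W ⇒ L
(3,1): moves to (2,1)(W), (3,0)(W); every one is W ⇒ L
(3,3): moves to (2,3)(W), (3,2)(W); every one is W ⇒ L
(3,5): moves to (2,5)(W), (3,4)(W), (3,0)(W); every one is W ⇒ L
(4,0): the only move is to (3,0)(W), a W ⇒ L
(4,2): moves to (3,2)(W), (4,1)(W); every one is W ⇒ L
(4,4): moves to (3,4)(W), (4,3)(W); every one is W ⇒ L
(4,6): moves to (3,6)(W), (4,5)(W), (4,1)(W); every one is W ⇒ L
(5,1): moves to (4,1)(W), (5,0)(W); every one is W ⇒ L
(5,3): moves to (4,3)(W), (5,2)(W); every one is W ⇒ L
(5,5): moves to (4,5)(W), (5,4)(W), (5,0)(W); every one is W ⇒ L
Every other cell has at least one move into one of the L cells above, so it is W.
From (5,6), the L positions reachable in one move are: (4,6), (5,5), (5,1). Any move reaching one of these is winning.

Move to (4,6).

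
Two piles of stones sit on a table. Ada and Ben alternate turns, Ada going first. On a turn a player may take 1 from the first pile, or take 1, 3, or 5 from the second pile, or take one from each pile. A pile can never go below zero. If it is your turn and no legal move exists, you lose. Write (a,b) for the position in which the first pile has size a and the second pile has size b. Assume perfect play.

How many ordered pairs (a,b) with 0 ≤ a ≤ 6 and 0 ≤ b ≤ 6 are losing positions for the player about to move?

Work bottom-up. With no move the player to move loses. Otherwise the position is W if at least one move leads to an L position for the opponent, and L if every move leads to a W.
Every move lowers a or b (never raises either), so fill the grid row by row in increasing a, and left to right within a row: each cell's successors are then already labelled.
      b=0  b=1  b=2  b=3  b=4  b=5  b=6
a=0:    L    W    L    W    L    W    L
a=1:    W    W    W    W    W    W    W
a=2:    L    W    L    W    L    W    L
a=3:    W    W    W    W    W    W    W
a=4:    L    W    L    W    L    W    L
a=5:    W    W    W    W    W    W    W
a=6:    L    W    L    W    L    W    L
Cells with no legal move (terminal, hence L): (0,0).
The remaining L cells, each justified by listing all of its moves:
(0,2): only reaches (0,1)(W), which is W → L
(0,4): only reaches (0,3)(W), (0,1)(W), all W → L
(0,6): only reaches (0,5)(W), (0,3)(W), (0,1)(W), all W → L
(2,0): only reaches (1,0)(W), which is W → L
(2,2): only reaches (1,2)(W), (2,1)(W), (1,1)(W), all W → L
(2,4): only reaches (1,4)(W), (2,3)(W), (2,1)(W), (1,3)(W), all W → L
(2,6): only reaches (1,6)(W), (2,5)(W), (2,3)(W), (2,1)(W), (1,5)(W), all W → L
(4,0): only reaches (3,0)(W), which is W → L
(4,2): only reaches (3,2)(W), (4,1)(W), (3,1)(W), all W → L
(4,4): only reaches (3,4)(W), (4,3)(W), (4,1)(W), (3,3)(W), all W → L
(4,6): only reaches (3,6)(W), (4,5)(W), (4,3)(W), (4,1)(W), (3,5)(W), all W → L
(6,0): only reaches (5,0)(W), which is W → L
(6,2): only reaches (5,2)(W), (6,1)(W), (5,1)(W), all W → L
(6,4): only reaches (5,4)(W), (6,3)(W), (6,1)(W), (5,3)(W), all W → L
(6,6): only reaches (5,6)(W), (6,5)(W), (6,3)(W), (6,1)(W), (5,5)(W), all W → L
Every other cell has at least one move into one of the L cells above, so it is W.
L cells per row: a=0: 4, a=1: 0, a=2: 4, a=3: 0, a=4: 4, a=5: 0, a=6: 4; total 16.

16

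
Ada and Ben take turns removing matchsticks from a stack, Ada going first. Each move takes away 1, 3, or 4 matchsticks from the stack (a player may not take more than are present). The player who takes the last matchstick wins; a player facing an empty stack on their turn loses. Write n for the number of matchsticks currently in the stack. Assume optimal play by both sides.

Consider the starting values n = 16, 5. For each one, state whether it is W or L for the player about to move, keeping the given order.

Classify positions by backward induction: terminal positions (no move available) are L. From any other position, the mover wins iff some move reaches an L.
n=0: no move → L
n=1: →0(L), so W
n=2: →1(W) only, which is W, so L
n=3: →2(L), so W
n=4: →0(L), so W
n=5: →2(L), so W
n=6: →2(L), so W
n=7: →6(W), 4(W), 3(W) — all W, so L
n=8: →7(L), so W
n=9: →8(W), 6(W), 5(W) — all W, so L
n=10: →9(L), so W
n=11: →7(L), so W
n=12: →9(L), so W
n=13: →9(L), so W
n=14: →13(W), 11(W), 10(W) — all W, so L
n=15: →14(L), so W
n=16: →15(W), 13(W), 12(W) — all W, so L

16: L, 5: W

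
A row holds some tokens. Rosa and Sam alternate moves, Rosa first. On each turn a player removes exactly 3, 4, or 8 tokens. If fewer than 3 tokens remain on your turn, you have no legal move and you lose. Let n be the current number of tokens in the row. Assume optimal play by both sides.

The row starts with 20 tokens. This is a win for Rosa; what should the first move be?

Remove 8, leaving 12.

Label each position W (a win for the player to move) or L (a loss). A position with no legal move is L; any other position is W exactly when some move reaches an L, and L when every move reaches a W.
n=0: no move → L
n=1: no move → L
n=2: no move → L
n=3: W (go to 0, an L position)
n=4: W (go to 1, an L position)
n=5: W (go to 2, an L position)
n=6: W (go to 2, an L position)
n=7: L (options 4(W), 3(W) are all W)
n=8: W (go to 0, an L position)
n=9: W (go to 1, an L position)
n=10: W (go to 7, an L position)
n=11: W (go to 7, an L position)
n=12: L (options 9(W), 8(W), 4(W) are all W)
n=13: L (options 10(W), 9(W), 5(W) are all W)
n=14: L (options 11(W), 10(W), 6(W) are all W)
n=15: W (go to 12, an L position)
n=16: W (go to 13, an L position)
n=17: W (go to 14, an L position)
n=18: W (go to 14, an L position)
n=19: L (options 16(W), 15(W), 11(W) are all W)
n=20: W (go to 12, an L position)
From 20, the L positions reachable in one move are: 12.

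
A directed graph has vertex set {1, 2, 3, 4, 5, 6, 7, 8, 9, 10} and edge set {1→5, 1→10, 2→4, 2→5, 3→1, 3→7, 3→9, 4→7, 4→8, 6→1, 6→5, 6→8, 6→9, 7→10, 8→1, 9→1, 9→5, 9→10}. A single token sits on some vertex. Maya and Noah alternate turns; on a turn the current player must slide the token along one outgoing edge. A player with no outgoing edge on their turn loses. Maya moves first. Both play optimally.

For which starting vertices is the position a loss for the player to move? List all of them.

Label each position W (a win for the player to move) or L (a loss). A position with no legal move is L; any other position is W exactly when some move reaches an L, and L when every move reaches a W.
Every edge goes from a vertex to one that appears earlier in the order 10, 5, 1, 9, 7, 3, 8, 4, 6, 2, so processing vertices in that order labels each vertex after all of its successors.
10: no outgoing edge → L
5: no outgoing edge → L
1: can move to 5, which is L ⇒ W
9: can move to 5, which is L ⇒ W
7: can move to 10, which is L ⇒ W
3: moves to 7(W), 9(W), 1(W); every one is W ⇒ L
8: the only move is to 1(W), a W ⇒ L
4: can move to 8, which is L ⇒ W
6: can move to 8, which is L ⇒ W
2: can move to 5, which is L ⇒ W
The losing starting vertices are exactly the entries labelled L in this table (4 of them).

3, 5, 8, 10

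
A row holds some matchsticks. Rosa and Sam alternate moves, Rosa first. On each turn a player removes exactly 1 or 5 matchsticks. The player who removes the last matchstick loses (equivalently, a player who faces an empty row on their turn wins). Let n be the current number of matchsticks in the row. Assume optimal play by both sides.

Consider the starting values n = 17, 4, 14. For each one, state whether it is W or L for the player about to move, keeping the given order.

Classify positions by backward induction: terminal positions (no move available) are W. From any other position, the mover wins iff some move reaches an L.
n=0: no move; the opponent has just taken the last matchstick and therefore loses → W
n=1: the only move is to 0(W), a W ⇒ L
n=2: can move to 1, which is L ⇒ W
n=3: the only move is to 2(W), a W ⇒ L
n=4: can move to 3, which is L ⇒ W
n=5: moves to 4(W), 0(W); every one is W ⇒ L
n=6: can move to 5, which is L ⇒ W
n=7: moves to 6(W), 2(W); every one is W ⇒ L
n=8: can move to 7, which is L ⇒ W
n=9: moves to 8(W), 4(W); every one is W ⇒ L
n=10: can move to 9, which is L ⇒ W
n=11: moves to 10(W), 6(W); every one is W ⇒ L
n=12: can move to 11, which is L ⇒ W
n=13: moves to 12(W), 8(W); every one is W ⇒ L
n=14: can move to 13, which is L ⇒ W
n=15: moves to 14(W), 10(W); every one is W ⇒ L
n=16: can move to 15, which is L ⇒ W
n=17: moves to 16(W), 12(W); every one is W ⇒ L

17: L, 4: W, 14: W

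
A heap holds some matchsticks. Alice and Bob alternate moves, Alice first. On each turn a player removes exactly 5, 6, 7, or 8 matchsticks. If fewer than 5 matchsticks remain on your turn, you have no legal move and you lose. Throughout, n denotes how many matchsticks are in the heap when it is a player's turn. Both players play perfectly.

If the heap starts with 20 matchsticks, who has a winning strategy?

Alice wins.

Positions with no move are L. A position that does have a move is losing for the player to move precisely when every available move leads to a winning position for the opponent. Fill in the labels:
n=0: no move → L
n=1: no move → L
n=2: no move → L
n=3: no move → L
n=4: no move → L
n=5: reaches L-position 0 → W
n=6: reaches L-position 1 → W
n=7: reaches L-position 2 → W
n=8: reaches L-position 3 → W
n=9: reaches L-position 4 → W
n=10: reaches L-position 4 → W
n=11: reaches L-position 4 → W
n=12: reaches L-position 4 → W
n=13: only reaches 8(W), 7(W), 6(W), 5(W), all W → L
n=14: only reaches 9(W), 8(W), 7(W), 6(W), all W → L
n=15: only reaches 10(W), 9(W), 8(W), 7(W), all W → L
n=16: only reaches 11(W), 10(W), 9(W), 8(W), all W → L
n=17: only reaches 12(W), 11(W), 10(W), 9(W), all W → L
n=18: reaches L-position 13 → W
n=19: reaches L-position 14 → W
n=20: reaches L-position 15 → W
The starting position 20 is W: Alice should remove 5, leaving 15, handing over an L position.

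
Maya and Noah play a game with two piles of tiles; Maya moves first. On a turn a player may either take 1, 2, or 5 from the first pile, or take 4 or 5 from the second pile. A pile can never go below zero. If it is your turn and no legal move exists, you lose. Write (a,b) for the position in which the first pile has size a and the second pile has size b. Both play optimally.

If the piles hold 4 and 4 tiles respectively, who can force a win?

Compute win/loss labels from the base case upward. A position with no move is L. Any other position is W if it can reach an L in one move, else L.
No move ever increases a pile, so every position that can arise here has a ≤ 4 and b ≤ 4; it is enough to label the cells with 0 ≤ a ≤ 4 and 0 ≤ b ≤ 4.
Every move lowers a or b (never raises either), so fill the grid row by row in increasing a, and left to right within a row: each cell's successors are then already labelled.
      b=0  b=1  b=2  b=3  b=4
a=0:    L    L    L    L    W
a=1:    W    W    W    W    L
a=2:    W    W    W    W    W
a=3:    L    L    L    L    W
a=4:    W    W    W    W    L
Cells with no legal move (terminal, hence L): (0,0), (0,1), (0,2), (0,3).
The remaining L cells, each justified by listing all of its moves:
(1,4): L (options (0,4)(W), (1,0)(W) are all W)
(3,0): L (options (2,0)(W), (1,0)(W) are all W)
(3,1): L (options (2,1)(W), (1,1)(W) are all W)
(3,2): L (options (2,2)(W), (1,2)(W) are all W)
(3,3): L (options (2,3)(W), (1,3)(W) are all W)
(4,4): L (options (3,4)(W), (2,4)(W), (4,0)(W) are all W)
Every other cell has at least one move into one of the L cells above, so it is W.
The starting position (4,4) is L: whatever Maya does, the opponent receives a W position.

Noah wins.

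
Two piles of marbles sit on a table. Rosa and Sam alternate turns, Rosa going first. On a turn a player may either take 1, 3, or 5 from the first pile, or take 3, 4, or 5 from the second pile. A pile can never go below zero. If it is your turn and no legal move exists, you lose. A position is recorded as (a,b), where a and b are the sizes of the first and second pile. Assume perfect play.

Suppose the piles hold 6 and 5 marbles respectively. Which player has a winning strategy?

Use the standard recursion: the mover loses at a terminal position; elsewhere, the mover wins exactly when some move hands the opponent an L position.
No move ever increases a pile, so every position that can arise here has a ≤ 6 and b ≤ 5; it is enough to label the cells with 0 ≤ a ≤ 6 and 0 ≤ b ≤ 5.
Every move lowers a or b (never raises either), so fill the grid row by row in increasing a, and left to right within a row: each cell's successors are then already labelled.
      b=0  b=1  b=2  b=3  b=4  b=5
a=0:    L    L    L    W    W    W
a=1:    W    W    W    L    L    L
a=2:    L    L    L    W    W    W
a=3:    W    W    W    L    L    L
a=4:    L    L    L    W    W    W
a=5:    W    W    W    L    L    L
a=6:    L    L    L    W    W    W
Cells with no legal move (terminal, hence L): (0,0), (0,1), (0,2).
The remaining L cells, each justified by listing all of its moves:
(1,3): L (options (0,3)(W), (1,0)(W) are all W)
(1,4): L (options (0,4)(W), (1,1)(W), (1,0)(W) are all W)
(1,5): L (options (0,5)(W), (1,2)(W), (1,1)(W), (1,0)(W) are all W)
(2,0): L (sole option (1,0)(W) is W)
(2,1): L (sole option (1,1)(W) is W)
(2,2): L (sole option (1,2)(W) is W)
(3,3): L (options (2,3)(W), (0,3)(W), (3,0)(W) are all W)
(3,4): L (options (2,4)(W), (0,4)(W), (3,1)(W), (3,0)(W) are all W)
(3,5): L (options (2,5)(W), (0,5)(W), (3,2)(W), (3,1)(W), (3,0)(W) are all W)
(4,0): L (options (3,0)(W), (1,0)(W) are all W)
(4,1): L (options (3,1)(W), (1,1)(W) are all W)
(4,2): L (options (3,2)(W), (1,2)(W) are all W)
(5,3): L (options (4,3)(W), (2,3)(W), (0,3)(W), (5,0)(W) are all W)
(5,4): L (options (4,4)(W), (2,4)(W), (0,4)(W), (5,1)(W), (5,0)(W) are all W)
(5,5): L (options (4,5)(W), (2,5)(W), (0,5)(W), (5,2)(W), (5,1)(W), (5,0)(W) are all W)
(6,0): L (options (5,0)(W), (3,0)(W), (1,0)(W) are all W)
(6,1): L (options (5,1)(W), (3,1)(W), (1,1)(W) are all W)
(6,2): L (options (5,2)(W), (3,2)(W), (1,2)(W) are all W)
Every other cell has at least one move into one of the L cells above, so it is W.
From (6,5) Rosa can move to (5,5), reaching an L position.

Rosa wins.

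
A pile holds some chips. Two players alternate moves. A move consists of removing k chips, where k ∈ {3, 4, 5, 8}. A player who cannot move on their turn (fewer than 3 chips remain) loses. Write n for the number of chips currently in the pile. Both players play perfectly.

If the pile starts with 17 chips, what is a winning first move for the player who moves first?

Label each position W (a win for the player to move) or L (a loss). A position with no legal move is L; any other position is W exactly when some move reaches an L, and L when every move reaches a W.
n=0: no move → L
n=1: no move → L
n=2: no move → L
n=3: reaches L-position 0 → W
n=4: reaches L-position 1 → W
n=5: reaches L-position 2 → W
n=6: reaches L-position 2 → W
n=7: reaches L-position 2 → W
n=8: reaches L-position 0 → W
n=9: reaches L-position 1 → W
n=10: reaches L-position 2 → W
n=11: only reaches 8(W), 7(W), 6(W), 3(W), all W → L
n=12: only reaches 9(W), 8(W), 7(W), 4(W), all W → L
n=13: only reaches 10(W), 9(W), 8(W), 5(W), all W → L
n=14: reaches L-position 11 → W
n=15: reaches L-position 12 → W
n=16: reaches L-position 13 → W
n=17: reaches L-position 13 → W
From 17, the L positions reachable in one move are: 13, 12. Any move reaching one of these is winning.

Remove 4, leaving 13.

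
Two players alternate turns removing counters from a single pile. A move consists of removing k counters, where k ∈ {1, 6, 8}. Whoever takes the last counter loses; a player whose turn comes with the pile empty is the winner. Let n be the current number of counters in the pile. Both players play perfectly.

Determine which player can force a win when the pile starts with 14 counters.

Use the standard recursion: the mover wins at a terminal position; elsewhere, the mover wins exactly when some move hands the opponent an L position.
n=0: no move; the opponent has just taken the last counter and therefore loses → W
n=1: →0(W) only, which is W, so L
n=2: →1(L), so W
n=3: →2(W) only, which is W, so L
n=4: →3(L), so W
n=5: →4(W) only, which is W, so L
n=6: →5(L), so W
n=7: →1(L), so W
n=8: →7(W), 2(W), 0(W) — all W, so L
n=9: →8(L), so W
n=10: →9(W), 4(W), 2(W) — all W, so L
n=11: →10(L), so W
n=12: →11(W), 6(W), 4(W) — all W, so L
n=13: →12(L), so W
n=14: →8(L), so W
From 14 the player to move can remove 6, leaving 8, reaching an L position.

The first player wins.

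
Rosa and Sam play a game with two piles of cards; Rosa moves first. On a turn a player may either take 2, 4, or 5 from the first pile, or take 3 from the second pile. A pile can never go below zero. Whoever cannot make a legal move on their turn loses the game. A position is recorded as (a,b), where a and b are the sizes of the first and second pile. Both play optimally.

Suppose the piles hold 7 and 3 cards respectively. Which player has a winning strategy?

Rosa wins.

Classify positions by backward induction: terminal positions (no move available) are L. From any other position, the mover wins iff some move reaches an L.
No move ever increases a pile, so every position that can arise here has a ≤ 7 and b ≤ 3; it is enough to label the cells with 0 ≤ a ≤ 7 and 0 ≤ b ≤ 3.
Every move lowers a or b (never raises either), so fill the grid row by row in increasing a, and left to right within a row: each cell's successors are then already labelled.
      b=0  b=1  b=2  b=3
a=0:    L    L    L    W
a=1:    L    L    L    W
a=2:    W    W    W    L
a=3:    W    W    W    L
a=4:    W    W    W    W
a=5:    W    W    W    W
a=6:    W    W    W    W
a=7:    L    L    L    W
Cells with no legal move (terminal, hence L): (0,0), (0,1), (0,2), (1,0), (1,1), (1,2).
The remaining L cells, each justified by listing all of its moves:
(2,3): only reaches (0,3)(W), (2,0)(W), all W → L
(3,3): only reaches (1,3)(W), (3,0)(W), all W → L
(7,0): only reaches (5,0)(W), (3,0)(W), (2,0)(W), all W → L
(7,1): only reaches (5,1)(W), (3,1)(W), (2,1)(W), all W → L
(7,2): only reaches (5,2)(W), (3,2)(W), (2,2)(W), all W → L
Every other cell has at least one move into one of the L cells above, so it is W.
From (7,3) Rosa can move to (3,3), reaching an L position.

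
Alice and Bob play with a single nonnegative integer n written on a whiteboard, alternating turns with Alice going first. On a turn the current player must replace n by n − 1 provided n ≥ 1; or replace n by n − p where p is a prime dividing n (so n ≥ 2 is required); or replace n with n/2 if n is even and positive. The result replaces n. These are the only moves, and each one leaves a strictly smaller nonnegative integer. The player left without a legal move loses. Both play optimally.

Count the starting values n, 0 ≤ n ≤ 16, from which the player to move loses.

4

Build the W/L table. Terminal = L. A non-terminal position is W if it has a move to some L; otherwise it is L.
n=0: no move → L
n=1: W (go to 0, an L position)
n=2: W (go to 0, an L position)
n=3: W (go to 0, an L position)
n=4: L (options 2(W), 3(W) are all W)
n=5: W (go to 0, an L position)
n=6: W (go to 4, an L position)
n=7: W (go to 0, an L position)
n=8: W (go to 4, an L position)
n=9: L (options 6(W), 8(W) are all W)
n=10: W (go to 9, an L position)
n=11: W (go to 0, an L position)
n=12: W (go to 9, an L position)
n=13: W (go to 0, an L position)
n=14: L (options 7(W), 12(W), 13(W) are all W)
n=15: W (go to 14, an L position)
n=16: W (go to 14, an L position)
L entries with 0 ≤ n ≤ 16: n = 0, 4, 9, 14; that makes 4.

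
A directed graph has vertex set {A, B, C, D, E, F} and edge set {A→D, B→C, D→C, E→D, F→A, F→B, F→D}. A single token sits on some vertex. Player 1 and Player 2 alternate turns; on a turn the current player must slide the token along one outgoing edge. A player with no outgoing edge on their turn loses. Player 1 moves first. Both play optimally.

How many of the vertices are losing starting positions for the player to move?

3

Use the standard recursion: the mover loses at a terminal position; elsewhere, the mover wins exactly when some move hands the opponent an L position.
Every edge goes from a vertex to one that appears earlier in the order C, D, A, E, B, F, so processing vertices in that order labels each vertex after all of its successors.
C: no outgoing edge → L
D: →C(L), so W
A: →D(W) only, which is W, so L
E: →D(W) only, which is W, so L
B: →C(L), so W
F: →A(L), so W
The L vertices are A, C, E; that is 3 in all.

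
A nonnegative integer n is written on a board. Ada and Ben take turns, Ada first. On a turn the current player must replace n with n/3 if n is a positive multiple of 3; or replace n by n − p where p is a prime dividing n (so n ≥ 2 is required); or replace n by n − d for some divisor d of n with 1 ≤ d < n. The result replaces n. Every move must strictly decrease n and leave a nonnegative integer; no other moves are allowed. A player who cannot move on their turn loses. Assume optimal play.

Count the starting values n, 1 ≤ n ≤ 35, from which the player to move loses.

8

Classify positions by backward induction: terminal positions (no move available) are L. From any other position, the mover wins iff some move reaches an L.
n=0: no move → L
n=1: no move → L
n=2: reaches L-position 0 → W
n=3: reaches L-position 0 → W
n=4: only reaches 2(W), 3(W), all W → L
n=5: reaches L-position 0 → W
n=6: reaches L-position 4 → W
n=7: reaches L-position 0 → W
n=8: reaches L-position 4 → W
n=9: only reaches 3(W), 6(W), 8(W), all W → L
n=10: reaches L-position 9 → W
n=11: reaches L-position 0 → W
n=12: reaches L-position 4 → W
n=13: reaches L-position 0 → W
n=14: only reaches 7(W), 12(W), 13(W), all W → L
n=15: reaches L-position 14 → W
n=16: reaches L-position 14 → W
n=17: reaches L-position 0 → W
n=18: reaches L-position 9 → W
n=19: reaches L-position 0 → W
n=20: only reaches 10(W), 15(W), 16(W), 18(W), 19(W), all W → L
n=21: reaches L-position 14 → W
n=22: reaches L-position 20 → W
n=23: reaches L-position 0 → W
n=24: reaches L-position 20 → W
n=25: reaches L-position 20 → W
n=26: only reaches 13(W), 24(W), 25(W), all W → L
n=27: reaches L-position 9 → W
n=28: reaches L-position 14 → W
n=29: reaches L-position 0 → W
n=30: reaches L-position 20 → W
n=31: reaches L-position 0 → W
n=32: only reaches 16(W), 24(W), 28(W), 30(W), 31(W), all W → L
n=33: reaches L-position 32 → W
n=34: reaches L-position 32 → W
n=35: only reaches 28(W), 30(W), 34(W), all W → L
L entries with 1 ≤ n ≤ 35 (n=0 is outside the asked range and is not counted): n = 1, 4, 9, 14, 20, 26, 32, 35; that makes 8.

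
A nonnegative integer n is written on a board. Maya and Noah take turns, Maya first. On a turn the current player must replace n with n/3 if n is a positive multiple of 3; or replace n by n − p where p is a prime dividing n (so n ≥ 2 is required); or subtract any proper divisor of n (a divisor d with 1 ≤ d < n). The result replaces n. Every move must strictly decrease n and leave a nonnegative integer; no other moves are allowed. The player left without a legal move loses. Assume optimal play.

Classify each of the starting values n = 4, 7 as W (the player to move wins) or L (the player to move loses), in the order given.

Build the W/L table. Terminal = L. A non-terminal position is W if it has a move to some L; otherwise it is L.
n=0: no move → L
n=1: no move → L
n=2: W (go to 0, an L position)
n=3: W (go to 0, an L position)
n=4: L (options 2(W), 3(W) are all W)
n=5: W (go to 0, an L position)
n=6: W (go to 4, an L position)
n=7: W (go to 0, an L position)

4: L, 7: W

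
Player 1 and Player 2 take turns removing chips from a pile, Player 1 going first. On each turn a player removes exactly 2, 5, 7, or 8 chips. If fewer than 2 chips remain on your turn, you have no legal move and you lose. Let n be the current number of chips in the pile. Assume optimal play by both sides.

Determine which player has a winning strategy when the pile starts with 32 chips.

Positions with no move are L. A position that does have a move is losing for the player to move precisely when every available move leads to a winning position for the opponent. Fill in the labels:
n=0: no move → L
n=1: no move → L
n=2: →0(L), so W
n=3: →1(L), so W
n=4: →2(W) only, which is W, so L
n=5: →0(L), so W
n=6: →4(L), so W
n=7: →0(L), so W
n=8: →1(L), so W
n=9: →4(L), so W
n=10: →8(W), 5(W), 3(W), 2(W) — all W, so L
n=11: →4(L), so W
n=12: →10(L), so W
n=13: →11(W), 8(W), 6(W), 5(W) — all W, so L
n=14: →12(W), 9(W), 7(W), 6(W) — all W, so L
n=15: →13(L), so W
n=16: →14(L), so W
n=17: →10(L), so W
n=18: →13(L), so W
n=19: →14(L), so W
n=20: →13(L), so W
n=21: →14(L), so W
n=22: →14(L), so W
n=23: →21(W), 18(W), 16(W), 15(W) — all W, so L
n=24: →22(W), 19(W), 17(W), 16(W) — all W, so L
n=25: →23(L), so W
n=26: →24(L), so W
n=27: →25(W), 22(W), 20(W), 19(W) — all W, so L
n=28: →23(L), so W
n=29: →27(L), so W
n=30: →23(L), so W
n=31: →24(L), so W
n=32: →27(L), so W
From 32 Player 1 can remove 5, leaving 27, reaching an L position.

Player 1 wins.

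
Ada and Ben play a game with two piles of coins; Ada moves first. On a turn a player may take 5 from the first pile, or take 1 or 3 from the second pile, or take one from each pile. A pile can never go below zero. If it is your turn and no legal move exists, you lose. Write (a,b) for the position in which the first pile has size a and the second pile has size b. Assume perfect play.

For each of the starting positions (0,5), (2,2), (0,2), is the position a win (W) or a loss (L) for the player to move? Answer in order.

Positions with no move are L. A position that does have a move is losing for the player to move precisely when every available move leads to a winning position for the opponent. Fill in the labels:
No move ever increases a pile, so every position that can arise here has a ≤ 2 and b ≤ 5; it is enough to label the cells with 0 ≤ a ≤ 2 and 0 ≤ b ≤ 5.
Every move lowers a or b (never raises either), so fill the grid row by row in increasing a, and left to right within a row: each cell's successors are then already labelled.
      b=0  b=1  b=2  b=3  b=4  b=5
a=0:    L    W    L    W    L    W
a=1:    L    W    L    W    L    W
a=2:    L    W    L    W    L    W
Cells with no legal move (terminal, hence L): (0,0), (1,0), (2,0).
The remaining L cells, each justified by listing all of its moves:
(0,2): the only move is to (0,1)(W), a W ⇒ L
(0,4): moves to (0,3)(W), (0,1)(W); every one is W ⇒ L
(1,2): moves to (1,1)(W), (0,1)(W); every one is W ⇒ L
(1,4): moves to (1,3)(W), (1,1)(W), (0,3)(W); every one is W ⇒ L
(2,2): moves to (2,1)(W), (1,1)(W); every one is W ⇒ L
(2,4): moves to (2,3)(W), (2,1)(W), (1,3)(W); every one is W ⇒ L
Every other cell has at least one move into one of the L cells above, so it is W.
(0,5): the move to (0,4) reaches an L cell, so W
(2,2): one of the L cells justified above, so L
(0,2): one of the L cells justified above, so L

(0,5): W, (2,2): L, (0,2): L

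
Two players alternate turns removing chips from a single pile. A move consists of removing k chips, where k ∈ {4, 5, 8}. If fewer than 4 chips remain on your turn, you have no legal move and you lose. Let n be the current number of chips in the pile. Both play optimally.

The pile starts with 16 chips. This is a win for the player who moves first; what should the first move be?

Remove 4, leaving 12.

Label each position W (a win for the player to move) or L (a loss). A position with no legal move is L; any other position is W exactly when some move reaches an L, and L when every move reaches a W.
n=0: no move → L
n=1: no move → L
n=2: no move → L
n=3: no move → L
n=4: can move to 0, which is L ⇒ W
n=5: can move to 1, which is L ⇒ W
n=6: can move to 2, which is L ⇒ W
n=7: can move to 3, which is L ⇒ W
n=8: can move to 3, which is L ⇒ W
n=9: can move to 1, which is L ⇒ W
n=10: can move to 2, which is L ⇒ W
n=11: can move to 3, which is L ⇒ W
n=12: moves to 8(W), 7(W), 4(W); every one is W ⇒ L
n=13: moves to 9(W), 8(W), 5(W); every one is W ⇒ L
n=14: moves to 10(W), 9(W), 6(W); every one is W ⇒ L
n=15: moves to 11(W), 10(W), 7(W); every one is W ⇒ L
n=16: can move to 12, which is L ⇒ W
From 16, the L positions reachable in one move are: 12.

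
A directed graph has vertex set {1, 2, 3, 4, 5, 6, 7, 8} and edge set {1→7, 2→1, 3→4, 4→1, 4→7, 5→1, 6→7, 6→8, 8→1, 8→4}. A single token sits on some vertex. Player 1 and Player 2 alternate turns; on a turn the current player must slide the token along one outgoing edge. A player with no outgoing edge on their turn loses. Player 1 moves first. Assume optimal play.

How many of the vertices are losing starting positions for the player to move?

5

Work bottom-up. With no move the player to move loses. Otherwise the position is W if at least one move leads to an L position for the opponent, and L if every move leads to a W.
Every edge goes from a vertex to one that appears earlier in the order 7, 1, 4, 2, 8, 3, 5, 6, so processing vertices in that order labels each vertex after all of its successors.
7: no outgoing edge → L
1: reaches L-position 7 → W
4: reaches L-position 7 → W
2: only reaches 1(W), which is W → L
8: only reaches 4(W), 1(W), all W → L
3: only reaches 4(W), which is W → L
5: only reaches 1(W), which is W → L
6: reaches L-position 8 → W
The L vertices are 2, 3, 5, 7, 8; that is 5 in all.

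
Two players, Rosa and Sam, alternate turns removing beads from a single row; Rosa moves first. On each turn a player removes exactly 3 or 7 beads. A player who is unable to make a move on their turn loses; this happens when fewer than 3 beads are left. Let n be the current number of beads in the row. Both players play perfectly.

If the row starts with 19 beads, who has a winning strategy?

Rosa wins.

Compute win/loss labels from the base case upward. A position with no move is L. Any other position is W if it can reach an L in one move, else L.
n=0: no move → L
n=1: no move → L
n=2: no move → L
n=3: can move to 0, which is L ⇒ W
n=4: can move to 1, which is L ⇒ W
n=5: can move to 2, which is L ⇒ W
n=6: the only move is to 3(W), a W ⇒ L
n=7: can move to 0, which is L ⇒ W
n=8: can move to 1, which is L ⇒ W
n=9: can move to 6, which is L ⇒ W
n=10: moves to 7(W), 3(W); every one is W ⇒ L
n=11: moves to 8(W), 4(W); every one is W ⇒ L
n=12: moves to 9(W), 5(W); every one is W ⇒ L
n=13: can move to 10, which is L ⇒ W
n=14: can move to 11, which is L ⇒ W
n=15: can move to 12, which is L ⇒ W
n=16: moves to 13(W), 9(W); every one is W ⇒ L
n=17: can move to 10, which is L ⇒ W
n=18: can move to 11, which is L ⇒ W
n=19: can move to 16, which is L ⇒ W
From 19 Rosa can remove 3, leaving 16, reaching an L position.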